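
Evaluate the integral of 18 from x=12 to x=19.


The integral of a constant k over [a, b] equals k * (b - a).
integral from 12 to 19 of 18 dx
= 18 * (19 - 12)
= 18 * 7
= 126

126


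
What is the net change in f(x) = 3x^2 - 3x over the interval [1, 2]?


Net change = f(b) - f(a)
f(x) = 3x^2 - 3x
Compute f(2):
f(2) = 3 * 2^2 - 3 * 2 + 0
= 12 - 6 + 0
= 6
Compute f(1):
f(1) = 3 * 1^2 - 3 * 1 + 0
= 3 - 3 + 0
= 0
Net change = 6 - 0 = 6

6


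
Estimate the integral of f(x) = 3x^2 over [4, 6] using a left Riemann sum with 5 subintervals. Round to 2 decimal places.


Left Riemann sum uses left endpoints of each subinterval.
Interval: [4, 6], n = 5
dx = (6 - 4) / 5 = 2/5
Left endpoints: [4, 22/5, 24/5, 26/5, 28/5]
f values: [48, 1452/25, 1728/25, 2028/25, 2352/25]
Sum = dx * (sum of f values)
= 2/5 * 1752/5
= 3504/25 = 140.16

140.16


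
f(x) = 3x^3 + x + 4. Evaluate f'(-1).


Differentiate f(x) = 3x^3 + x + 4 term by term:
f'(x) = 9x^2 + 1
Substitute x = -1:
f'(-1) = 9 * (-1)^2 + 0 * (-1) + 1
= 9 + 0 + 1
= 10

10


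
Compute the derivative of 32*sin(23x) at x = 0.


Apply the chain rule to differentiate 32*sin(23x):
d/dx [32*sin(23x)]
= 32 * cos(23x) * d/dx(23x)
= 32 * 23 * cos(23x)
= 736 * cos(23x)
Evaluate at x = 0:
= 736 * cos(0)
= 736 * 1
= 736

736


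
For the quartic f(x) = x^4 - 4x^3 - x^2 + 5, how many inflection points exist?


Inflection points occur where f''(x) = 0 and concavity changes.
f(x) = x^4 - 4x^3 - x^2 + 5
f'(x) = 4x^3 - 12x^2 - 2x
f''(x) = 12x^2 - 24x - 2
This is a quadratic in x. Use the discriminant to count real roots.
Discriminant = (-24)^2 - 4 * 12 * (-2)
= 576 - (-96)
= 672
Since discriminant > 0, f''(x) = 0 has 2 distinct real solutions.
A quadratic with two distinct real roots changes sign at each root, so concavity changes at both.
Number of inflection points: 2

2


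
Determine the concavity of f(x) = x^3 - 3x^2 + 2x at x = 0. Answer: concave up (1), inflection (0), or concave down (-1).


Concavity is determined by the sign of f''(x).
f(x) = x^3 - 3x^2 + 2x
f'(x) = 3x^2 - 6x + 2
f''(x) = 6x - 6
f''(0) = 6 * 0 - 6
= 0 - 6
= -6
Since f''(0) < 0, the function is concave down (-1)

-1


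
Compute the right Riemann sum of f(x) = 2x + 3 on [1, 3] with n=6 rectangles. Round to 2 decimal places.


Right Riemann sum uses right endpoints of each subinterval.
Interval: [1, 3], n = 6
dx = (3 - 1) / 6 = 1/3
Right endpoints: [4/3, 5/3, 2, 7/3, 8/3, 3]
f values: [17/3, 19/3, 7, 23/3, 25/3, 9]
Sum = dx * (sum of f values)
= 1/3 * 44
= 44/3 ≈ 14.67

14.67


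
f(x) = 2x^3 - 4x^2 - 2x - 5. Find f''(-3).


First derivative:
f'(x) = 6x^2 - 8x - 2
Second derivative:
f''(x) = 12x - 8
Substitute x = -3:
f''(-3) = 12 * (-3) - 8
= -36 - 8
= -44

-44


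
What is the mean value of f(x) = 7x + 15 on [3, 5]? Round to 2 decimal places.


Average value = 1/(b-a) * integral from a to b of f(x) dx
First compute the integral of 7x + 15:
F(x) = (7/2)x^2 + 15x
F(5) = 7/2 * 25 + 15 * 5 = 325/2
F(3) = 7/2 * 9 + 15 * 3 = 153/2
Integral = 325/2 - 153/2 = 86
Average = 86 / (5 - 3) = 86 / 2
= 43 = 43.00

43.00


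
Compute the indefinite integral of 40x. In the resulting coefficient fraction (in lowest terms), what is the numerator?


Apply the power rule for integration:
integral of ax^n dx = a/(n+1) * x^(n+1) + C
integral of 40x dx
= 40/2 * x^2 + C
= 20 * x^2 + C
The coefficient in lowest terms is 20 = 20/1, so its numerator is 20

20


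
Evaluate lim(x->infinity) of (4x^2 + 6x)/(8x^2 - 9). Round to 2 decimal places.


For limits at infinity with equal-degree polynomials,
we compare leading coefficients.
Numerator leading term: 4x^2
Denominator leading term: 8x^2
Divide both by x^2:
lim = (4 + 6/x) / (8 - 9/x^2)
As x -> infinity, the 1/x and 1/x^2 terms vanish:
= 4/8 = 1/2 = 0.50

0.50


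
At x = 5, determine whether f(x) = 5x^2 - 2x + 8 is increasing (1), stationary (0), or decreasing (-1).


Compute f'(x) to determine behavior:
f'(x) = 10x - 2
f'(5) = 10 * 5 - 2
= 50 - 2
= 48
Since f'(5) > 0, the function is increasing (1)

1


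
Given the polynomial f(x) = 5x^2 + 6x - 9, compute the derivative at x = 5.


Differentiate term by term using power and sum rules:
f(x) = 5x^2 + 6x - 9
f'(x) = 10x + 6
Substitute x = 5:
f'(5) = 10 * 5 + 6
= 50 + 6
= 56

56


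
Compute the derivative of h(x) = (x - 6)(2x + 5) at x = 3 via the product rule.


Let u(x) = x - 6 and v(x) = 2x + 5
u'(x) = 1
v'(x) = 2
Product rule: h'(x) = u'(x)*v(x) + u(x)*v'(x)
= 1 * (2x + 5) + (x - 6) * 2
At x = 3:
u(3) = 1 * 3 - 6 = -3
v(3) = 2 * 3 + 5 = 11
h'(3) = 1 * 11 + (-3) * 2
= 11 - 6
= 5

5


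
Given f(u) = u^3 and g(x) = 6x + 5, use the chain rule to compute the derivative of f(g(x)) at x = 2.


Using the chain rule: (f(g(x)))' = f'(g(x)) * g'(x)
First, find g(2):
g(2) = 6 * 2 + 5 = 17
Next, f'(u) = 3u^2
And g'(x) = 6
So f'(g(2)) * g'(2)
= 3 * 17^2 * 6
= 3 * 289 * 6
= 5202

5202


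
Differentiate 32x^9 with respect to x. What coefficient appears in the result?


We apply the power rule: d/dx [ax^n] = a*n * x^(n-1)
d/dx [32x^9]
= 32 * 9 * x^(9-1)
= 288x^8
The coefficient is 288

288


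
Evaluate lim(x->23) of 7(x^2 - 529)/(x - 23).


Direct substitution gives 0/0, so we factor the numerator.
Factor: 7(x^2 - 529) = 7 * (x - 23)(x + 23)
Cancel the common factor (x - 23):
7(x^2 - 529)/(x - 23) = 7 * (x + 23)
Now substitute x = 23:
= 7 * (23 + 23) = 322

322


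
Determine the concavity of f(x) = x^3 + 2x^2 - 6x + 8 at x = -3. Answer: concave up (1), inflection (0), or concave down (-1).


Concavity is determined by the sign of f''(x).
f(x) = x^3 + 2x^2 - 6x + 8
f'(x) = 3x^2 + 4x - 6
f''(x) = 6x + 4
f''(-3) = 6 * (-3) + 4
= -18 + 4
= -14
Since f''(-3) < 0, the function is concave down (-1)

-1


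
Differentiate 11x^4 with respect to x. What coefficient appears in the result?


We apply the power rule: d/dx [ax^n] = a*n * x^(n-1)
d/dx [11x^4]
= 11 * 4 * x^(4-1)
= 44x^3
The coefficient is 44

44


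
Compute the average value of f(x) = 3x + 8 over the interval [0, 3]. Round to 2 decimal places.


Average value = 1/(b-a) * integral from a to b of f(x) dx
First compute the integral of 3x + 8:
F(x) = (3/2)x^2 + 8x
F(3) = 3/2 * 9 + 8 * 3 = 75/2
F(0) = 3/2 * 0 + 8 * 0 = 0
Integral = 75/2 - 0 = 75/2
Average = (75/2) / (3 - 0) = (75/2) / 3
= 25/2 = 12.50

12.50


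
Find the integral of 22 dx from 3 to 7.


The integral of a constant k over [a, b] equals k * (b - a).
integral from 3 to 7 of 22 dx
= 22 * (7 - 3)
= 22 * 4
= 88

88


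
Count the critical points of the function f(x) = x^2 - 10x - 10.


Find where f'(x) = 0:
f'(x) = 2x - 10
Set f'(x) = 0:
2x - 10 = 0
x = 10 / 2 = 5
This is a linear equation in x, so there is exactly one solution.
Number of critical points: 1

1


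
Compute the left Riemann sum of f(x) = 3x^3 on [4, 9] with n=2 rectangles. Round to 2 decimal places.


Left Riemann sum uses left endpoints of each subinterval.
Interval: [4, 9], n = 2
dx = (9 - 4) / 2 = 5/2
Left endpoints: [4, 13/2]
f values: [192, 6591/8]
Sum = dx * (sum of f values)
= 5/2 * 8127/8
= 40635/16 ≈ 2539.69

2539.69


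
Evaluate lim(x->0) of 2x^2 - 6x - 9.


Since polynomials are continuous, we use direct substitution.
lim(x->0) of 2x^2 - 6x - 9
= 2 * 0^2 - 6 * 0 - 9
= 0 + 0 - 9
= -9

-9


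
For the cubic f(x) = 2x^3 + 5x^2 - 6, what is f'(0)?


Differentiate f(x) = 2x^3 + 5x^2 - 6 term by term:
f'(x) = 6x^2 + 10x
Substitute x = 0:
f'(0) = 6 * 0^2 + 10 * 0 + 0
= 0 + 0 + 0
= 0

0


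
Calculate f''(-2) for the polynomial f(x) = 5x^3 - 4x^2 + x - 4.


First derivative:
f'(x) = 15x^2 - 8x + 1
Second derivative:
f''(x) = 30x - 8
Substitute x = -2:
f''(-2) = 30 * (-2) - 8
= -60 - 8
= -68

-68


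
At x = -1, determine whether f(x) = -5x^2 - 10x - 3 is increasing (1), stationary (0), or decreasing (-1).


Compute f'(x) to determine behavior:
f'(x) = -10x - 10
f'(-1) = -10 * (-1) - 10
= 10 - 10
= 0
Since f'(-1) = 0, the function is stationary (0)

0


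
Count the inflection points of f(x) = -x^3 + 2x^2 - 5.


Inflection points occur where f''(x) = 0 and concavity changes.
f(x) = -x^3 + 2x^2 - 5
f'(x) = -3x^2 + 4x
f''(x) = -6x + 4
Set f''(x) = 0:
-6x + 4 = 0
x = -4 / (-6) = 2/3
Since f''(x) is linear (degree 1), it changes sign at this point.
Therefore there is exactly 1 inflection point.

1


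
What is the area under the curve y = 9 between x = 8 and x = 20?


The area under a constant function y = 9 is a rectangle.
Width = 20 - 8 = 12
Height = 9
Area = width * height
= 12 * 9
= 108

108


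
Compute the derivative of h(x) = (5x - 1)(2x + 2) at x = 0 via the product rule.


Let u(x) = 5x - 1 and v(x) = 2x + 2
u'(x) = 5
v'(x) = 2
Product rule: h'(x) = u'(x)*v(x) + u(x)*v'(x)
= 5 * (2x + 2) + (5x - 1) * 2
At x = 0:
u(0) = 5 * 0 - 1 = -1
v(0) = 2 * 0 + 2 = 2
h'(0) = 5 * 2 + (-1) * 2
= 10 - 2
= 8

8


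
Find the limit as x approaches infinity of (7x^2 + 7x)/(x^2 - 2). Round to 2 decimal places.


For limits at infinity with equal-degree polynomials,
we compare leading coefficients.
Numerator leading term: 7x^2
Denominator leading term: x^2
Divide both by x^2:
lim = (7 + 7/x) / (1 - 2/x^2)
As x -> infinity, the 1/x and 1/x^2 terms vanish:
= 7/1 = 7 = 7.00

7.00


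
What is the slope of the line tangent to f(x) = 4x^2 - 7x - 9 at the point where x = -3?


The slope of the tangent line equals f'(x) at the point.
f(x) = 4x^2 - 7x - 9
f'(x) = 8x - 7
At x = -3:
f'(-3) = 8 * (-3) - 7
= -24 - 7
= -31

-31


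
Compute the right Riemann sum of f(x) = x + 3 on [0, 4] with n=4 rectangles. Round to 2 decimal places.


Right Riemann sum uses right endpoints of each subinterval.
Interval: [0, 4], n = 4
dx = (4 - 0) / 4 = 1
Right endpoints: [1, 2, 3, 4]
f values: [4, 5, 6, 7]
Sum = dx * (sum of f values)
= 1 * 22
= 22 = 22.00

22.00


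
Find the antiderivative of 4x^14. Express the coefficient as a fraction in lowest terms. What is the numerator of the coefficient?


Apply the power rule for integration:
integral of ax^n dx = a/(n+1) * x^(n+1) + C
integral of 4x^14 dx
= 4/15 * x^15 + C
The coefficient in lowest terms is 4/15, and its numerator is 4

4


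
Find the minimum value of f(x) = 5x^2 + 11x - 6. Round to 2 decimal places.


For a quadratic f(x) = ax^2 + bx + c with a > 0, the minimum is at the vertex.
Vertex x-coordinate: x = -b/(2a)
x = -(11) / (2 * 5)
x = -11/10
Substitute back to find the minimum value:
f(-11/10) = 5 * (-11/10)^2 + 11 * (-11/10) - 6
= 121/20 - 121/10 - 6
= -241/20 = -12.05

-12.05


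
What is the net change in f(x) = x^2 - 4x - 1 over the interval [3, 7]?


Net change = f(b) - f(a)
f(x) = x^2 - 4x - 1
Compute f(7):
f(7) = 1 * 7^2 - 4 * 7 - 1
= 49 - 28 - 1
= 20
Compute f(3):
f(3) = 1 * 3^2 - 4 * 3 - 1
= 9 - 12 - 1
= -4
Net change = 20 - (-4) = 24

24


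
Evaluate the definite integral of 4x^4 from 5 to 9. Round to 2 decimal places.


Find the antiderivative of 4x^4:
F(x) = 4/5 * x^5
Apply the Fundamental Theorem of Calculus:
F(9) - F(5)
= 4/5 * 9^5 - 4/5 * 5^5
= 4/5 * (59049 - 3125)
= 4/5 * 55924
= 223696/5 = 44739.20

44739.20


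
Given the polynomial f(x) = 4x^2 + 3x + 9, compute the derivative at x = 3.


Differentiate term by term using power and sum rules:
f(x) = 4x^2 + 3x + 9
f'(x) = 8x + 3
Substitute x = 3:
f'(3) = 8 * 3 + 3
= 24 + 3
= 27

27


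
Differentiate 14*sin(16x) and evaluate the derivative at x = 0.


Apply the chain rule to differentiate 14*sin(16x):
d/dx [14*sin(16x)]
= 14 * cos(16x) * d/dx(16x)
= 14 * 16 * cos(16x)
= 224 * cos(16x)
Evaluate at x = 0:
= 224 * cos(0)
= 224 * 1
= 224

224


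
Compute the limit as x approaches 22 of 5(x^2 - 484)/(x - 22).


Direct substitution gives 0/0, so we factor the numerator.
Factor: 5(x^2 - 484) = 5 * (x - 22)(x + 22)
Cancel the common factor (x - 22):
5(x^2 - 484)/(x - 22) = 5 * (x + 22)
Now substitute x = 22:
= 5 * (22 + 22) = 220

220


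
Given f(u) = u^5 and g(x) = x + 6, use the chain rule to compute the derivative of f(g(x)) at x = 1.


Using the chain rule: (f(g(x)))' = f'(g(x)) * g'(x)
First, find g(1):
g(1) = 1 * 1 + 6 = 7
Next, f'(u) = 5u^4
And g'(x) = 1
So f'(g(1)) * g'(1)
= 5 * 7^4 * 1
= 5 * 2401 * 1
= 12005

12005


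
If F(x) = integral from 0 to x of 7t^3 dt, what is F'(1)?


By the Fundamental Theorem of Calculus (Part 1):
If F(x) = integral from 0 to x of f(t) dt, then F'(x) = f(x)
Here f(t) = 7t^3
So F'(x) = 7x^3
Evaluate at x = 1:
F'(1) = 7 * 1^3
= 7 * 1
= 7

7


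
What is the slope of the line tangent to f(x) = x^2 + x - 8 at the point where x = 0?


The slope of the tangent line equals f'(x) at the point.
f(x) = x^2 + x - 8
f'(x) = 2x + 1
At x = 0:
f'(0) = 2 * 0 + 1
= 0 + 1
= 1

1


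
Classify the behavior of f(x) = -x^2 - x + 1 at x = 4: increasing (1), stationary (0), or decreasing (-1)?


Compute f'(x) to determine behavior:
f'(x) = -2x - 1
f'(4) = -2 * 4 - 1
= -8 - 1
= -9
Since f'(4) < 0, the function is decreasing (-1)

-1


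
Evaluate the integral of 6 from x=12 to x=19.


The integral of a constant k over [a, b] equals k * (b - a).
integral from 12 to 19 of 6 dx
= 6 * (19 - 12)
= 6 * 7
= 42

42


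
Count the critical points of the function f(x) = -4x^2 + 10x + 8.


Find where f'(x) = 0:
f'(x) = -8x + 10
Set f'(x) = 0:
-8x + 10 = 0
x = -10 / (-8) = 5/4
This is a linear equation in x, so there is exactly one solution.
Number of critical points: 1

1


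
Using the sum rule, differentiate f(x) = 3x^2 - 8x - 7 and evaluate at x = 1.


Differentiate term by term using power and sum rules:
f(x) = 3x^2 - 8x - 7
f'(x) = 6x - 8
Substitute x = 1:
f'(1) = 6 * 1 - 8
= 6 - 8
= -2

-2


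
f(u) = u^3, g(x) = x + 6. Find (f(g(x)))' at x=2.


Using the chain rule: (f(g(x)))' = f'(g(x)) * g'(x)
First, find g(2):
g(2) = 1 * 2 + 6 = 8
Next, f'(u) = 3u^2
And g'(x) = 1
So f'(g(2)) * g'(2)
= 3 * 8^2 * 1
= 3 * 64 * 1
= 192

192


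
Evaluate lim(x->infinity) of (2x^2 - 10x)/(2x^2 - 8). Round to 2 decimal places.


For limits at infinity with equal-degree polynomials,
we compare leading coefficients.
Numerator leading term: 2x^2
Denominator leading term: 2x^2
Divide both by x^2:
lim = (2 - 10/x) / (2 - 8/x^2)
As x -> infinity, the 1/x and 1/x^2 terms vanish:
= 2/2 = 1 = 1.00

1.00


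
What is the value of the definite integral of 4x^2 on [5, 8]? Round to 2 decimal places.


Find the antiderivative of 4x^2:
F(x) = 4/3 * x^3
Apply the Fundamental Theorem of Calculus:
F(8) - F(5)
= 4/3 * 8^3 - 4/3 * 5^3
= 4/3 * (512 - 125)
= 4/3 * 387
= 516 = 516.00

516.00


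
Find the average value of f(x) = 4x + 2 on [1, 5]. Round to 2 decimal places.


Average value = 1/(b-a) * integral from a to b of f(x) dx
First compute the integral of 4x + 2:
F(x) = 2x^2 + 2x
F(5) = 2 * 25 + 2 * 5 = 60
F(1) = 2 * 1 + 2 * 1 = 4
Integral = 60 - 4 = 56
Average = 56 / (5 - 1) = 56 / 4
= 14 = 14.00

14.00


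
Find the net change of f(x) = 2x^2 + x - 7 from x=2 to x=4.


Net change = f(b) - f(a)
f(x) = 2x^2 + x - 7
Compute f(4):
f(4) = 2 * 4^2 + 1 * 4 - 7
= 32 + 4 - 7
= 29
Compute f(2):
f(2) = 2 * 2^2 + 1 * 2 - 7
= 8 + 2 - 7
= 3
Net change = 29 - 3 = 26

26


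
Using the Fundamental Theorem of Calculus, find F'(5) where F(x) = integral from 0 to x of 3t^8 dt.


By the Fundamental Theorem of Calculus (Part 1):
If F(x) = integral from 0 to x of f(t) dt, then F'(x) = f(x)
Here f(t) = 3t^8
So F'(x) = 3x^8
Evaluate at x = 5:
F'(5) = 3 * 5^8
= 3 * 390625
= 1171875

1171875


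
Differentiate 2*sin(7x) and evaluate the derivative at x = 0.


Apply the chain rule to differentiate 2*sin(7x):
d/dx [2*sin(7x)]
= 2 * cos(7x) * d/dx(7x)
= 2 * 7 * cos(7x)
= 14 * cos(7x)
Evaluate at x = 0:
= 14 * cos(0)
= 14 * 1
= 14

14


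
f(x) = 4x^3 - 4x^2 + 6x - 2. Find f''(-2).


First derivative:
f'(x) = 12x^2 - 8x + 6
Second derivative:
f''(x) = 24x - 8
Substitute x = -2:
f''(-2) = 24 * (-2) - 8
= -48 - 8
= -56

-56


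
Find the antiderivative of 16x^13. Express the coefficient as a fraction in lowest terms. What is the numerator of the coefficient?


Apply the power rule for integration:
integral of ax^n dx = a/(n+1) * x^(n+1) + C
integral of 16x^13 dx
= 16/14 * x^14 + C
= 8/7 * x^14 + C
The coefficient in lowest terms is 8/7, and its numerator is 8

8


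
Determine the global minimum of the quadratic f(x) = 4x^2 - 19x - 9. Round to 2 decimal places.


For a quadratic f(x) = ax^2 + bx + c with a > 0, the minimum is at the vertex.
Vertex x-coordinate: x = -b/(2a)
x = -(-19) / (2 * 4)
x = 19/8
Substitute back to find the minimum value:
f(19/8) = 4 * (19/8)^2 - 19 * (19/8) - 9
= 361/16 - 361/8 - 9
= -505/16 ≈ -31.56

-31.56


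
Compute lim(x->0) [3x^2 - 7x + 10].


Since polynomials are continuous, we use direct substitution.
lim(x->0) of 3x^2 - 7x + 10
= 3 * 0^2 - 7 * 0 + 10
= 0 + 0 + 10
= 10

10


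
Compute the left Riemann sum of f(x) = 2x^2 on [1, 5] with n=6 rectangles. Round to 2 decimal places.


Left Riemann sum uses left endpoints of each subinterval.
Interval: [1, 5], n = 6
dx = (5 - 1) / 6 = 2/3
Left endpoints: [1, 5/3, 7/3, 3, 11/3, 13/3]
f values: [2, 50/9, 98/9, 18, 242/9, 338/9]
Sum = dx * (sum of f values)
= 2/3 * 908/9
= 1816/27 ≈ 67.26

67.26


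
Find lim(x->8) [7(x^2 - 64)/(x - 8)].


Direct substitution gives 0/0, so we factor the numerator.
Factor: 7(x^2 - 64) = 7 * (x - 8)(x + 8)
Cancel the common factor (x - 8):
7(x^2 - 64)/(x - 8) = 7 * (x + 8)
Now substitute x = 8:
= 7 * (8 + 8) = 112

112


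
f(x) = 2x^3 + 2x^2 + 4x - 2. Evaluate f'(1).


Differentiate f(x) = 2x^3 + 2x^2 + 4x - 2 term by term:
f'(x) = 6x^2 + 4x + 4
Substitute x = 1:
f'(1) = 6 * 1^2 + 4 * 1 + 4
= 6 + 4 + 4
= 14

14


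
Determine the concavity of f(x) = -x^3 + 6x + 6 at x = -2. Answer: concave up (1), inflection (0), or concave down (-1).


Concavity is determined by the sign of f''(x).
f(x) = -x^3 + 6x + 6
f'(x) = -3x^2 + 6
f''(x) = -6x
f''(-2) = -6 * (-2) + 0
= 12 + 0
= 12
Since f''(-2) > 0, the function is concave up (1)

1


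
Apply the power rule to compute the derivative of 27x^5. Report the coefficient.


We apply the power rule: d/dx [ax^n] = a*n * x^(n-1)
d/dx [27x^5]
= 27 * 5 * x^(5-1)
= 135x^4
The coefficient is 135

135


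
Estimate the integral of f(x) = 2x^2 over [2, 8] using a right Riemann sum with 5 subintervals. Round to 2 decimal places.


Right Riemann sum uses right endpoints of each subinterval.
Interval: [2, 8], n = 5
dx = (8 - 2) / 5 = 6/5
Right endpoints: [16/5, 22/5, 28/5, 34/5, 8]
f values: [512/25, 968/25, 1568/25, 2312/25, 128]
Sum = dx * (sum of f values)
= 6/5 * 1712/5
= 10272/25 = 410.88

410.88


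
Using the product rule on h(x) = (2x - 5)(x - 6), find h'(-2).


Let u(x) = 2x - 5 and v(x) = x - 6
u'(x) = 2
v'(x) = 1
Product rule: h'(x) = u'(x)*v(x) + u(x)*v'(x)
= 2 * (x - 6) + (2x - 5) * 1
At x = -2:
u(-2) = 2 * (-2) - 5 = -9
v(-2) = 1 * (-2) - 6 = -8
h'(-2) = 2 * (-8) + (-9) * 1
= -16 - 9
= -25

-25


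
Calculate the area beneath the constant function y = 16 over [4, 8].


The area under a constant function y = 16 is a rectangle.
Width = 8 - 4 = 4
Height = 16
Area = width * height
= 4 * 16
= 64

64


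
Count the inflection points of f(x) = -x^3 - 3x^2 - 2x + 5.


Inflection points occur where f''(x) = 0 and concavity changes.
f(x) = -x^3 - 3x^2 - 2x + 5
f'(x) = -3x^2 - 6x - 2
f''(x) = -6x - 6
Set f''(x) = 0:
-6x - 6 = 0
x = 6 / (-6) = -1
Since f''(x) is linear (degree 1), it changes sign at this point.
Therefore there is exactly 1 inflection point.

1


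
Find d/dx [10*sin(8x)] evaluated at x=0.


Apply the chain rule to differentiate 10*sin(8x):
d/dx [10*sin(8x)]
= 10 * cos(8x) * d/dx(8x)
= 10 * 8 * cos(8x)
= 80 * cos(8x)
Evaluate at x = 0:
= 80 * cos(0)
= 80 * 1
= 80

80


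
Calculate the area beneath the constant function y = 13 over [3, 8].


The area under a constant function y = 13 is a rectangle.
Width = 8 - 3 = 5
Height = 13
Area = width * height
= 5 * 13
= 65

65


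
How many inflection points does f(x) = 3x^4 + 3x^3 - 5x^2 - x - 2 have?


Inflection points occur where f''(x) = 0 and concavity changes.
f(x) = 3x^4 + 3x^3 - 5x^2 - x - 2
f'(x) = 12x^3 + 9x^2 - 10x - 1
f''(x) = 36x^2 + 18x - 10
This is a quadratic in x. Use the discriminant to count real roots.
Discriminant = (18)^2 - 4 * 36 * (-10)
= 324 - (-1440)
= 1764
Since discriminant > 0, f''(x) = 0 has 2 distinct real solutions.
A quadratic with two distinct real roots changes sign at each root, so concavity changes at both.
Number of inflection points: 2

2


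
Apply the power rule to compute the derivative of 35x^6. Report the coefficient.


We apply the power rule: d/dx [ax^n] = a*n * x^(n-1)
d/dx [35x^6]
= 35 * 6 * x^(6-1)
= 210x^5
The coefficient is 210

210


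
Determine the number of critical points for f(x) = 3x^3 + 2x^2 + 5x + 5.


Find where f'(x) = 0:
f(x) = 3x^3 + 2x^2 + 5x + 5
f'(x) = 9x^2 + 4x + 5
This is a quadratic in x. Use the discriminant to count real roots.
Discriminant = (4)^2 - 4 * 9 * 5
= 16 - 180
= -164
Since discriminant < 0, f'(x) = 0 has no real solutions.
Number of critical points: 0

0


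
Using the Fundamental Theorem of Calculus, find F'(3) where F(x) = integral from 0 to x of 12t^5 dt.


By the Fundamental Theorem of Calculus (Part 1):
If F(x) = integral from 0 to x of f(t) dt, then F'(x) = f(x)
Here f(t) = 12t^5
So F'(x) = 12x^5
Evaluate at x = 3:
F'(3) = 12 * 3^5
= 12 * 243
= 2916

2916


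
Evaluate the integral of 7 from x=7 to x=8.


The integral of a constant k over [a, b] equals k * (b - a).
integral from 7 to 8 of 7 dx
= 7 * (8 - 7)
= 7 * 1
= 7

7


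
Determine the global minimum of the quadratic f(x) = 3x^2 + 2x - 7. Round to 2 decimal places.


For a quadratic f(x) = ax^2 + bx + c with a > 0, the minimum is at the vertex.
Vertex x-coordinate: x = -b/(2a)
x = -(2) / (2 * 3)
x = -2/6 = -1/3
Substitute back to find the minimum value:
f(-1/3) = 3 * (-1/3)^2 + 2 * (-1/3) - 7
= 1/3 - 2/3 - 7
= -22/3 ≈ -7.33

-7.33


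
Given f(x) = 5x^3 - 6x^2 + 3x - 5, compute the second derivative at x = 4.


First derivative:
f'(x) = 15x^2 - 12x + 3
Second derivative:
f''(x) = 30x - 12
Substitute x = 4:
f''(4) = 30 * 4 - 12
= 120 - 12
= 108

108


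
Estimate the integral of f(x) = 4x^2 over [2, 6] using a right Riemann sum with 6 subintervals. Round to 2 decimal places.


Right Riemann sum uses right endpoints of each subinterval.
Interval: [2, 6], n = 6
dx = (6 - 2) / 6 = 2/3
Right endpoints: [8/3, 10/3, 4, 14/3, 16/3, 6]
f values: [256/9, 400/9, 64, 784/9, 1024/9, 144]
Sum = dx * (sum of f values)
= 2/3 * 4336/9
= 8672/27 ≈ 321.19

321.19


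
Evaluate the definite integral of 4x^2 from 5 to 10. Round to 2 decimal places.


Find the antiderivative of 4x^2:
F(x) = 4/3 * x^3
Apply the Fundamental Theorem of Calculus:
F(10) - F(5)
= 4/3 * 10^3 - 4/3 * 5^3
= 4/3 * (1000 - 125)
= 4/3 * 875
= 3500/3 ≈ 1166.67

1166.67


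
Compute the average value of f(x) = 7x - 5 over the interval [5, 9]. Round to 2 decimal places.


Average value = 1/(b-a) * integral from a to b of f(x) dx
First compute the integral of 7x - 5:
F(x) = (7/2)x^2 - 5x
F(9) = 7/2 * 81 - 5 * 9 = 477/2
F(5) = 7/2 * 25 - 5 * 5 = 125/2
Integral = 477/2 - 125/2 = 176
Average = 176 / (9 - 5) = 176 / 4
= 44 = 44.00

44.00


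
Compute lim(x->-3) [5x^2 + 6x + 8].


Since polynomials are continuous, we use direct substitution.
lim(x->-3) of 5x^2 + 6x + 8
= 5 * (-3)^2 + 6 * (-3) + 8
= 45 - 18 + 8
= 35

35


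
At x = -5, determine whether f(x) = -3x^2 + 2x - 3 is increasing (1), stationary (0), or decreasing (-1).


Compute f'(x) to determine behavior:
f'(x) = -6x + 2
f'(-5) = -6 * (-5) + 2
= 30 + 2
= 32
Since f'(-5) > 0, the function is increasing (1)

1


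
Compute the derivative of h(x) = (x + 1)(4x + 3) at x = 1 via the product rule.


Let u(x) = x + 1 and v(x) = 4x + 3
u'(x) = 1
v'(x) = 4
Product rule: h'(x) = u'(x)*v(x) + u(x)*v'(x)
= 1 * (4x + 3) + (x + 1) * 4
At x = 1:
u(1) = 1 * 1 + 1 = 2
v(1) = 4 * 1 + 3 = 7
h'(1) = 1 * 7 + 2 * 4
= 7 + 8
= 15

15


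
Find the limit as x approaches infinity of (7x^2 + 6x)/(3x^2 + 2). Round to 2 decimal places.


For limits at infinity with equal-degree polynomials,
we compare leading coefficients.
Numerator leading term: 7x^2
Denominator leading term: 3x^2
Divide both by x^2:
lim = (7 + 6/x) / (3 + 2/x^2)
As x -> infinity, the 1/x and 1/x^2 terms vanish:
= 7/3 ≈ 2.33

2.33


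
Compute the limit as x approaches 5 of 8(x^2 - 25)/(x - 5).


Direct substitution gives 0/0, so we factor the numerator.
Factor: 8(x^2 - 25) = 8 * (x - 5)(x + 5)
Cancel the common factor (x - 5):
8(x^2 - 25)/(x - 5) = 8 * (x + 5)
Now substitute x = 5:
= 8 * (5 + 5) = 80

80


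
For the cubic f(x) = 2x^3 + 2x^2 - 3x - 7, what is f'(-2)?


Differentiate f(x) = 2x^3 + 2x^2 - 3x - 7 term by term:
f'(x) = 6x^2 + 4x - 3
Substitute x = -2:
f'(-2) = 6 * (-2)^2 + 4 * (-2) - 3
= 24 - 8 - 3
= 13

13


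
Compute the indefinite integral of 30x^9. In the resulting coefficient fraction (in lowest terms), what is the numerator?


Apply the power rule for integration:
integral of ax^n dx = a/(n+1) * x^(n+1) + C
integral of 30x^9 dx
= 30/10 * x^10 + C
= 3 * x^10 + C
The coefficient in lowest terms is 3 = 3/1, so its numerator is 3

3


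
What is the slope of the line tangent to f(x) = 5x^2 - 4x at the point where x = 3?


The slope of the tangent line equals f'(x) at the point.
f(x) = 5x^2 - 4x
f'(x) = 10x - 4
At x = 3:
f'(3) = 10 * 3 - 4
= 30 - 4
= 26

26


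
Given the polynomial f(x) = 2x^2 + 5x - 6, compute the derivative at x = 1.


Differentiate term by term using power and sum rules:
f(x) = 2x^2 + 5x - 6
f'(x) = 4x + 5
Substitute x = 1:
f'(1) = 4 * 1 + 5
= 4 + 5
= 9

9


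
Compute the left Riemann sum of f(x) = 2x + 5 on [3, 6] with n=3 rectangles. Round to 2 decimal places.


Left Riemann sum uses left endpoints of each subinterval.
Interval: [3, 6], n = 3
dx = (6 - 3) / 3 = 1
Left endpoints: [3, 4, 5]
f values: [11, 13, 15]
Sum = dx * (sum of f values)
= 1 * 39
= 39 = 39.00

39.00


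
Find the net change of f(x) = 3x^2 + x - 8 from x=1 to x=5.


Net change = f(b) - f(a)
f(x) = 3x^2 + x - 8
Compute f(5):
f(5) = 3 * 5^2 + 1 * 5 - 8
= 75 + 5 - 8
= 72
Compute f(1):
f(1) = 3 * 1^2 + 1 * 1 - 8
= 3 + 1 - 8
= -4
Net change = 72 - (-4) = 76

76


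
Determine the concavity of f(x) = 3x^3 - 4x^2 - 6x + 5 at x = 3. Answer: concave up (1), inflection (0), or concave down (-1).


Concavity is determined by the sign of f''(x).
f(x) = 3x^3 - 4x^2 - 6x + 5
f'(x) = 9x^2 - 8x - 6
f''(x) = 18x - 8
f''(3) = 18 * 3 - 8
= 54 - 8
= 46
Since f''(3) > 0, the function is concave up (1)

1


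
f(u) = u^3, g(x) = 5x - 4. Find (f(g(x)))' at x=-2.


Using the chain rule: (f(g(x)))' = f'(g(x)) * g'(x)
First, find g(-2):
g(-2) = 5 * (-2) - 4 = -14
Next, f'(u) = 3u^2
And g'(x) = 5
So f'(g(-2)) * g'(-2)
= 3 * (-14)^2 * 5
= 3 * 196 * 5
= 2940

2940


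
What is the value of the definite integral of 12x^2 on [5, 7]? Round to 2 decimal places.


Find the antiderivative of 12x^2:
F(x) = 12/3 * x^3
Apply the Fundamental Theorem of Calculus:
F(7) - F(5)
= 12/3 * 7^3 - 12/3 * 5^3
= 12/3 * (343 - 125)
= 12/3 * 218
= 872 = 872.00

872.00


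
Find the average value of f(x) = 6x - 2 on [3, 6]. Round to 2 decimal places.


Average value = 1/(b-a) * integral from a to b of f(x) dx
First compute the integral of 6x - 2:
F(x) = 3x^2 - 2x
F(6) = 3 * 36 - 2 * 6 = 96
F(3) = 3 * 9 - 2 * 3 = 21
Integral = 96 - 21 = 75
Average = 75 / (6 - 3) = 75 / 3
= 25 = 25.00

25.00


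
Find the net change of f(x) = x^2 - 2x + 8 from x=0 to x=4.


Net change = f(b) - f(a)
f(x) = x^2 - 2x + 8
Compute f(4):
f(4) = 1 * 4^2 - 2 * 4 + 8
= 16 - 8 + 8
= 16
Compute f(0):
f(0) = 1 * 0^2 - 2 * 0 + 8
= 0 + 0 + 8
= 8
Net change = 16 - 8 = 8

8


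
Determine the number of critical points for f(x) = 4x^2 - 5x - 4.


Find where f'(x) = 0:
f'(x) = 8x - 5
Set f'(x) = 0:
8x - 5 = 0
x = 5 / 8 = 5/8
This is a linear equation in x, so there is exactly one solution.
Number of critical points: 1

1


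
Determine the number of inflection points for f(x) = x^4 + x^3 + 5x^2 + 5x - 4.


Inflection points occur where f''(x) = 0 and concavity changes.
f(x) = x^4 + x^3 + 5x^2 + 5x - 4
f'(x) = 4x^3 + 3x^2 + 10x + 5
f''(x) = 12x^2 + 6x + 10
This is a quadratic in x. Use the discriminant to count real roots.
Discriminant = (6)^2 - 4 * 12 * 10
= 36 - 480
= -444
Since discriminant < 0, f''(x) = 0 has no real solutions.
Number of inflection points: 0

0


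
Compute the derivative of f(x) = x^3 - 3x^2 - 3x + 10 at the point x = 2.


Differentiate f(x) = x^3 - 3x^2 - 3x + 10 term by term:
f'(x) = 3x^2 - 6x - 3
Substitute x = 2:
f'(2) = 3 * 2^2 - 6 * 2 - 3
= 12 - 12 - 3
= -3

-3


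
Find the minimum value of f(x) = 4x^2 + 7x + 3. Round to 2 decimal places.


For a quadratic f(x) = ax^2 + bx + c with a > 0, the minimum is at the vertex.
Vertex x-coordinate: x = -b/(2a)
x = -(7) / (2 * 4)
x = -7/8
Substitute back to find the minimum value:
f(-7/8) = 4 * (-7/8)^2 + 7 * (-7/8) + 3
= 49/16 - 49/8 + 3
= -1/16 ≈ -0.06

-0.06


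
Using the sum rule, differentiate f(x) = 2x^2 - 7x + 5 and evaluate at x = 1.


Differentiate term by term using power and sum rules:
f(x) = 2x^2 - 7x + 5
f'(x) = 4x - 7
Substitute x = 1:
f'(1) = 4 * 1 - 7
= 4 - 7
= -3

-3


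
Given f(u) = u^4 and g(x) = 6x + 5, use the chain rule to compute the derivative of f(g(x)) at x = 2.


Using the chain rule: (f(g(x)))' = f'(g(x)) * g'(x)
First, find g(2):
g(2) = 6 * 2 + 5 = 17
Next, f'(u) = 4u^3
And g'(x) = 6
So f'(g(2)) * g'(2)
= 4 * 17^3 * 6
= 4 * 4913 * 6
= 117912

117912


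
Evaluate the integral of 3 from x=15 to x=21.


The integral of a constant k over [a, b] equals k * (b - a).
integral from 15 to 21 of 3 dx
= 3 * (21 - 15)
= 3 * 6
= 18

18


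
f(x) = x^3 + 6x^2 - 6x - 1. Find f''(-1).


First derivative:
f'(x) = 3x^2 + 12x - 6
Second derivative:
f''(x) = 6x + 12
Substitute x = -1:
f''(-1) = 6 * (-1) + 12
= -6 + 12
= 6

6


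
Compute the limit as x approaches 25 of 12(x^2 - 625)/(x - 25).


Direct substitution gives 0/0, so we factor the numerator.
Factor: 12(x^2 - 625) = 12 * (x - 25)(x + 25)
Cancel the common factor (x - 25):
12(x^2 - 625)/(x - 25) = 12 * (x + 25)
Now substitute x = 25:
= 12 * (25 + 25) = 600

600


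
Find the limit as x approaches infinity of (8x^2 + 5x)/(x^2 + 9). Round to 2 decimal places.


For limits at infinity with equal-degree polynomials,
we compare leading coefficients.
Numerator leading term: 8x^2
Denominator leading term: x^2
Divide both by x^2:
lim = (8 + 5/x) / (1 + 9/x^2)
As x -> infinity, the 1/x and 1/x^2 terms vanish:
= 8/1 = 8 = 8.00

8.00


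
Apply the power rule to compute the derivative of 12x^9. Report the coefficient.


We apply the power rule: d/dx [ax^n] = a*n * x^(n-1)
d/dx [12x^9]
= 12 * 9 * x^(9-1)
= 108x^8
The coefficient is 108

108


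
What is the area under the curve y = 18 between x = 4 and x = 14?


The area under a constant function y = 18 is a rectangle.
Width = 14 - 4 = 10
Height = 18
Area = width * height
= 10 * 18
= 180

180


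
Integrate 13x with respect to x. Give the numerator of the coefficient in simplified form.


Apply the power rule for integration:
integral of ax^n dx = a/(n+1) * x^(n+1) + C
integral of 13x dx
= 13/2 * x^2 + C
The coefficient in lowest terms is 13/2, and its numerator is 13

13


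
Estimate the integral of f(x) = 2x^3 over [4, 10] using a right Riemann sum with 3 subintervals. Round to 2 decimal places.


Right Riemann sum uses right endpoints of each subinterval.
Interval: [4, 10], n = 3
dx = (10 - 4) / 3 = 2
Right endpoints: [6, 8, 10]
f values: [432, 1024, 2000]
Sum = dx * (sum of f values)
= 2 * 3456
= 6912 = 6912.00

6912.00


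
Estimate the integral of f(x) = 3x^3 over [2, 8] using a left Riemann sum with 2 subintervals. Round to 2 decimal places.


Left Riemann sum uses left endpoints of each subinterval.
Interval: [2, 8], n = 2
dx = (8 - 2) / 2 = 3
Left endpoints: [2, 5]
f values: [24, 375]
Sum = dx * (sum of f values)
= 3 * 399
= 1197 = 1197.00

1197.00


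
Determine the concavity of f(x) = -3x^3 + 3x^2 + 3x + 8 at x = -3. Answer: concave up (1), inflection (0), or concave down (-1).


Concavity is determined by the sign of f''(x).
f(x) = -3x^3 + 3x^2 + 3x + 8
f'(x) = -9x^2 + 6x + 3
f''(x) = -18x + 6
f''(-3) = -18 * (-3) + 6
= 54 + 6
= 60
Since f''(-3) > 0, the function is concave up (1)

1


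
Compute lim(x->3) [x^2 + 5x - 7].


Since polynomials are continuous, we use direct substitution.
lim(x->3) of x^2 + 5x - 7
= 1 * 3^2 + 5 * 3 - 7
= 9 + 15 - 7
= 17

17


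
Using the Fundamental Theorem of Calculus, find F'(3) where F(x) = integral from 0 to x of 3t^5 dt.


By the Fundamental Theorem of Calculus (Part 1):
If F(x) = integral from 0 to x of f(t) dt, then F'(x) = f(x)
Here f(t) = 3t^5
So F'(x) = 3x^5
Evaluate at x = 3:
F'(3) = 3 * 3^5
= 3 * 243
= 729

729


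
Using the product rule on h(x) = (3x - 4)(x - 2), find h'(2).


Let u(x) = 3x - 4 and v(x) = x - 2
u'(x) = 3
v'(x) = 1
Product rule: h'(x) = u'(x)*v(x) + u(x)*v'(x)
= 3 * (x - 2) + (3x - 4) * 1
At x = 2:
u(2) = 3 * 2 - 4 = 2
v(2) = 1 * 2 - 2 = 0
h'(2) = 3 * 0 + 2 * 1
= 0 + 2
= 2

2


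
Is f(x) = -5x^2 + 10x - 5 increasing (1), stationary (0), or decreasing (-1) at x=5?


Compute f'(x) to determine behavior:
f'(x) = -10x + 10
f'(5) = -10 * 5 + 10
= -50 + 10
= -40
Since f'(5) < 0, the function is decreasing (-1)

-1


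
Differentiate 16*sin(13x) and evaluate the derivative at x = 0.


Apply the chain rule to differentiate 16*sin(13x):
d/dx [16*sin(13x)]
= 16 * cos(13x) * d/dx(13x)
= 16 * 13 * cos(13x)
= 208 * cos(13x)
Evaluate at x = 0:
= 208 * cos(0)
= 208 * 1
= 208

208


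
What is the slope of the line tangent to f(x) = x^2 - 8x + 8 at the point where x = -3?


The slope of the tangent line equals f'(x) at the point.
f(x) = x^2 - 8x + 8
f'(x) = 2x - 8
At x = -3:
f'(-3) = 2 * (-3) - 8
= -6 - 8
= -14

-14


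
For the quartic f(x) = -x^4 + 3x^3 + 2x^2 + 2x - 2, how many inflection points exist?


Inflection points occur where f''(x) = 0 and concavity changes.
f(x) = -x^4 + 3x^3 + 2x^2 + 2x - 2
f'(x) = -4x^3 + 9x^2 + 4x + 2
f''(x) = -12x^2 + 18x + 4
This is a quadratic in x. Use the discriminant to count real roots.
Discriminant = (18)^2 - 4 * (-12) * 4
= 324 - (-192)
= 516
Since discriminant > 0, f''(x) = 0 has 2 distinct real solutions.
A quadratic with two distinct real roots changes sign at each root, so concavity changes at both.
Number of inflection points: 2

2


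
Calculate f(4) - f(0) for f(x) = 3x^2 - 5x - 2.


Net change = f(b) - f(a)
f(x) = 3x^2 - 5x - 2
Compute f(4):
f(4) = 3 * 4^2 - 5 * 4 - 2
= 48 - 20 - 2
= 26
Compute f(0):
f(0) = 3 * 0^2 - 5 * 0 - 2
= 0 + 0 - 2
= -2
Net change = 26 - (-2) = 28

28


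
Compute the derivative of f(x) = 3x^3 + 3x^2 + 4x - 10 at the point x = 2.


Differentiate f(x) = 3x^3 + 3x^2 + 4x - 10 term by term:
f'(x) = 9x^2 + 6x + 4
Substitute x = 2:
f'(2) = 9 * 2^2 + 6 * 2 + 4
= 36 + 12 + 4
= 52

52


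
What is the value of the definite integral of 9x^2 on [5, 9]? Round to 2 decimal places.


Find the antiderivative of 9x^2:
F(x) = 9/3 * x^3
Apply the Fundamental Theorem of Calculus:
F(9) - F(5)
= 9/3 * 9^3 - 9/3 * 5^3
= 9/3 * (729 - 125)
= 9/3 * 604
= 1812 = 1812.00

1812.00


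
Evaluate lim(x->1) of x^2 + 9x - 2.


Since polynomials are continuous, we use direct substitution.
lim(x->1) of x^2 + 9x - 2
= 1 * 1^2 + 9 * 1 - 2
= 1 + 9 - 2
= 8

8


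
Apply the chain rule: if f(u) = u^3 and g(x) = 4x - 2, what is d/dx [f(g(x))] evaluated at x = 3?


Using the chain rule: (f(g(x)))' = f'(g(x)) * g'(x)
First, find g(3):
g(3) = 4 * 3 - 2 = 10
Next, f'(u) = 3u^2
And g'(x) = 4
So f'(g(3)) * g'(3)
= 3 * 10^2 * 4
= 3 * 100 * 4
= 1200

1200


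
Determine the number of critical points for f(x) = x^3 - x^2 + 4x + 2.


Find where f'(x) = 0:
f(x) = x^3 - x^2 + 4x + 2
f'(x) = 3x^2 - 2x + 4
This is a quadratic in x. Use the discriminant to count real roots.
Discriminant = (-2)^2 - 4 * 3 * 4
= 4 - 48
= -44
Since discriminant < 0, f'(x) = 0 has no real solutions.
Number of critical points: 0

0


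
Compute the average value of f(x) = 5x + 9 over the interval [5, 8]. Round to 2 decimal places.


Average value = 1/(b-a) * integral from a to b of f(x) dx
First compute the integral of 5x + 9:
F(x) = (5/2)x^2 + 9x
F(8) = 5/2 * 64 + 9 * 8 = 232
F(5) = 5/2 * 25 + 9 * 5 = 215/2
Integral = 232 - 215/2 = 249/2
Average = (249/2) / (8 - 5) = (249/2) / 3
= 83/2 = 41.50

41.50


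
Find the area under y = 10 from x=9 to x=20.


The area under a constant function y = 10 is a rectangle.
Width = 20 - 9 = 11
Height = 10
Area = width * height
= 11 * 10
= 110

110


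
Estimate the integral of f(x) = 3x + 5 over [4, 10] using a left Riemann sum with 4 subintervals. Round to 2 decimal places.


Left Riemann sum uses left endpoints of each subinterval.
Interval: [4, 10], n = 4
dx = (10 - 4) / 4 = 3/2
Left endpoints: [4, 11/2, 7, 17/2]
f values: [17, 43/2, 26, 61/2]
Sum = dx * (sum of f values)
= 3/2 * 95
= 285/2 = 142.50

142.50


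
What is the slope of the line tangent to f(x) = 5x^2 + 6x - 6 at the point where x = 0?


The slope of the tangent line equals f'(x) at the point.
f(x) = 5x^2 + 6x - 6
f'(x) = 10x + 6
At x = 0:
f'(0) = 10 * 0 + 6
= 0 + 6
= 6

6


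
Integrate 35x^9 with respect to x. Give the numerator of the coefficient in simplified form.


Apply the power rule for integration:
integral of ax^n dx = a/(n+1) * x^(n+1) + C
integral of 35x^9 dx
= 35/10 * x^10 + C
= 7/2 * x^10 + C
The coefficient in lowest terms is 7/2, and its numerator is 7

7


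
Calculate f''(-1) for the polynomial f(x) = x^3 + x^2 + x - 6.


First derivative:
f'(x) = 3x^2 + 2x + 1
Second derivative:
f''(x) = 6x + 2
Substitute x = -1:
f''(-1) = 6 * (-1) + 2
= -6 + 2
= -4

-4


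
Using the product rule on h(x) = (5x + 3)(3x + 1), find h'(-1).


Let u(x) = 5x + 3 and v(x) = 3x + 1
u'(x) = 5
v'(x) = 3
Product rule: h'(x) = u'(x)*v(x) + u(x)*v'(x)
= 5 * (3x + 1) + (5x + 3) * 3
At x = -1:
u(-1) = 5 * (-1) + 3 = -2
v(-1) = 3 * (-1) + 1 = -2
h'(-1) = 5 * (-2) + (-2) * 3
= -10 - 6
= -16

-16


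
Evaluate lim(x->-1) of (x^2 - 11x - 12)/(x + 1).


Direct substitution gives 0/0, so we factor the numerator.
Factor: (x^2 - 11x - 12) = (x + 1)(x - 12)
Cancel the common factor (x + 1):
(x^2 - 11x - 12)/(x + 1) = (x - 12)
Now substitute x = -1:
= (-1) - (12) = -13

-13


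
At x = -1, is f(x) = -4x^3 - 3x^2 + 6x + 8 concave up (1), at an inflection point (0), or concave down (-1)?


Concavity is determined by the sign of f''(x).
f(x) = -4x^3 - 3x^2 + 6x + 8
f'(x) = -12x^2 - 6x + 6
f''(x) = -24x - 6
f''(-1) = -24 * (-1) - 6
= 24 - 6
= 18
Since f''(-1) > 0, the function is concave up (1)

1


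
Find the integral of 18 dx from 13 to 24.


The integral of a constant k over [a, b] equals k * (b - a).
integral from 13 to 24 of 18 dx
= 18 * (24 - 13)
= 18 * 11
= 198

198


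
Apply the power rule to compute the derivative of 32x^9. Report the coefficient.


We apply the power rule: d/dx [ax^n] = a*n * x^(n-1)
d/dx [32x^9]
= 32 * 9 * x^(9-1)
= 288x^8
The coefficient is 288

288


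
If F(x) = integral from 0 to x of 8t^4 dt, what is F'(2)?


By the Fundamental Theorem of Calculus (Part 1):
If F(x) = integral from 0 to x of f(t) dt, then F'(x) = f(x)
Here f(t) = 8t^4
So F'(x) = 8x^4
Evaluate at x = 2:
F'(2) = 8 * 2^4
= 8 * 16
= 128

128


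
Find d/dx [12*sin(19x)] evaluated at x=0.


Apply the chain rule to differentiate 12*sin(19x):
d/dx [12*sin(19x)]
= 12 * cos(19x) * d/dx(19x)
= 12 * 19 * cos(19x)
= 228 * cos(19x)
Evaluate at x = 0:
= 228 * cos(0)
= 228 * 1
= 228

228


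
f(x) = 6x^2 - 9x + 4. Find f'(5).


Differentiate term by term using power and sum rules:
f(x) = 6x^2 - 9x + 4
f'(x) = 12x - 9
Substitute x = 5:
f'(5) = 12 * 5 - 9
= 60 - 9
= 51

51
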